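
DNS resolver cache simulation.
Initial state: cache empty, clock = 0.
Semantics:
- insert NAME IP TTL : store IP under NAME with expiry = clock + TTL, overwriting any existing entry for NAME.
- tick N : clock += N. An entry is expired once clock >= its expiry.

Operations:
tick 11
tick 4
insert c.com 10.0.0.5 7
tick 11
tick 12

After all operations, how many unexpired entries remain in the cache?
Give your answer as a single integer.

Op 1: tick 11 -> clock=11.
Op 2: tick 4 -> clock=15.
Op 3: insert c.com -> 10.0.0.5 (expiry=15+7=22). clock=15
Op 4: tick 11 -> clock=26. purged={c.com}
Op 5: tick 12 -> clock=38.
Final cache (unexpired): {} -> size=0

Answer: 0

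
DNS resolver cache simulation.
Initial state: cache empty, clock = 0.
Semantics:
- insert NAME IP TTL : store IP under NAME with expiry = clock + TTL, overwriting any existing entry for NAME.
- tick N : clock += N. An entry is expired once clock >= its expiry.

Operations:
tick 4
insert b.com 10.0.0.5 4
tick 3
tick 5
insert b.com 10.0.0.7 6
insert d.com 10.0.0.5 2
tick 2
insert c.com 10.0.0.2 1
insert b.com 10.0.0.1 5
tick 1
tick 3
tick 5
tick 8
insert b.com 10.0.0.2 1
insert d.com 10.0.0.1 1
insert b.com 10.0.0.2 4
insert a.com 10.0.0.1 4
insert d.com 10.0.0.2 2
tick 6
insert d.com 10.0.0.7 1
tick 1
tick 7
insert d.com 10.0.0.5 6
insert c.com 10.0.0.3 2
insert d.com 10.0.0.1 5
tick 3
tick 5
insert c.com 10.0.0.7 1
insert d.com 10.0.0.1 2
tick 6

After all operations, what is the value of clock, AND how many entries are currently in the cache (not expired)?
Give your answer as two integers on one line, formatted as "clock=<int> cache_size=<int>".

Op 1: tick 4 -> clock=4.
Op 2: insert b.com -> 10.0.0.5 (expiry=4+4=8). clock=4
Op 3: tick 3 -> clock=7.
Op 4: tick 5 -> clock=12. purged={b.com}
Op 5: insert b.com -> 10.0.0.7 (expiry=12+6=18). clock=12
Op 6: insert d.com -> 10.0.0.5 (expiry=12+2=14). clock=12
Op 7: tick 2 -> clock=14. purged={d.com}
Op 8: insert c.com -> 10.0.0.2 (expiry=14+1=15). clock=14
Op 9: insert b.com -> 10.0.0.1 (expiry=14+5=19). clock=14
Op 10: tick 1 -> clock=15. purged={c.com}
Op 11: tick 3 -> clock=18.
Op 12: tick 5 -> clock=23. purged={b.com}
Op 13: tick 8 -> clock=31.
Op 14: insert b.com -> 10.0.0.2 (expiry=31+1=32). clock=31
Op 15: insert d.com -> 10.0.0.1 (expiry=31+1=32). clock=31
Op 16: insert b.com -> 10.0.0.2 (expiry=31+4=35). clock=31
Op 17: insert a.com -> 10.0.0.1 (expiry=31+4=35). clock=31
Op 18: insert d.com -> 10.0.0.2 (expiry=31+2=33). clock=31
Op 19: tick 6 -> clock=37. purged={a.com,b.com,d.com}
Op 20: insert d.com -> 10.0.0.7 (expiry=37+1=38). clock=37
Op 21: tick 1 -> clock=38. purged={d.com}
Op 22: tick 7 -> clock=45.
Op 23: insert d.com -> 10.0.0.5 (expiry=45+6=51). clock=45
Op 24: insert c.com -> 10.0.0.3 (expiry=45+2=47). clock=45
Op 25: insert d.com -> 10.0.0.1 (expiry=45+5=50). clock=45
Op 26: tick 3 -> clock=48. purged={c.com}
Op 27: tick 5 -> clock=53. purged={d.com}
Op 28: insert c.com -> 10.0.0.7 (expiry=53+1=54). clock=53
Op 29: insert d.com -> 10.0.0.1 (expiry=53+2=55). clock=53
Op 30: tick 6 -> clock=59. purged={c.com,d.com}
Final clock = 59
Final cache (unexpired): {} -> size=0

Answer: clock=59 cache_size=0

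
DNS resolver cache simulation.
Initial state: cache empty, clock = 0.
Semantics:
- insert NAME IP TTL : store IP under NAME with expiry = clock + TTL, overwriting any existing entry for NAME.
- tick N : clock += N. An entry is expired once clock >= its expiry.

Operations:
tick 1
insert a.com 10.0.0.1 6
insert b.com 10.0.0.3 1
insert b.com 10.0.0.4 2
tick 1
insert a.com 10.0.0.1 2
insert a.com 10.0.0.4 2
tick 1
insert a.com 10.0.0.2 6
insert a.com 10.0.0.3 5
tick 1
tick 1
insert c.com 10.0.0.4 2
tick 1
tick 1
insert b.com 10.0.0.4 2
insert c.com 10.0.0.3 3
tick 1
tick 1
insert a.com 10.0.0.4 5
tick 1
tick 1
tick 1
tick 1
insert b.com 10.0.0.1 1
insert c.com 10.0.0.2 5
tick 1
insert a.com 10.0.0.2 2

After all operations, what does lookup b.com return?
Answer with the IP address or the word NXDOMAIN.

Answer: NXDOMAIN

Derivation:
Op 1: tick 1 -> clock=1.
Op 2: insert a.com -> 10.0.0.1 (expiry=1+6=7). clock=1
Op 3: insert b.com -> 10.0.0.3 (expiry=1+1=2). clock=1
Op 4: insert b.com -> 10.0.0.4 (expiry=1+2=3). clock=1
Op 5: tick 1 -> clock=2.
Op 6: insert a.com -> 10.0.0.1 (expiry=2+2=4). clock=2
Op 7: insert a.com -> 10.0.0.4 (expiry=2+2=4). clock=2
Op 8: tick 1 -> clock=3. purged={b.com}
Op 9: insert a.com -> 10.0.0.2 (expiry=3+6=9). clock=3
Op 10: insert a.com -> 10.0.0.3 (expiry=3+5=8). clock=3
Op 11: tick 1 -> clock=4.
Op 12: tick 1 -> clock=5.
Op 13: insert c.com -> 10.0.0.4 (expiry=5+2=7). clock=5
Op 14: tick 1 -> clock=6.
Op 15: tick 1 -> clock=7. purged={c.com}
Op 16: insert b.com -> 10.0.0.4 (expiry=7+2=9). clock=7
Op 17: insert c.com -> 10.0.0.3 (expiry=7+3=10). clock=7
Op 18: tick 1 -> clock=8. purged={a.com}
Op 19: tick 1 -> clock=9. purged={b.com}
Op 20: insert a.com -> 10.0.0.4 (expiry=9+5=14). clock=9
Op 21: tick 1 -> clock=10. purged={c.com}
Op 22: tick 1 -> clock=11.
Op 23: tick 1 -> clock=12.
Op 24: tick 1 -> clock=13.
Op 25: insert b.com -> 10.0.0.1 (expiry=13+1=14). clock=13
Op 26: insert c.com -> 10.0.0.2 (expiry=13+5=18). clock=13
Op 27: tick 1 -> clock=14. purged={a.com,b.com}
Op 28: insert a.com -> 10.0.0.2 (expiry=14+2=16). clock=14
lookup b.com: not in cache (expired or never inserted)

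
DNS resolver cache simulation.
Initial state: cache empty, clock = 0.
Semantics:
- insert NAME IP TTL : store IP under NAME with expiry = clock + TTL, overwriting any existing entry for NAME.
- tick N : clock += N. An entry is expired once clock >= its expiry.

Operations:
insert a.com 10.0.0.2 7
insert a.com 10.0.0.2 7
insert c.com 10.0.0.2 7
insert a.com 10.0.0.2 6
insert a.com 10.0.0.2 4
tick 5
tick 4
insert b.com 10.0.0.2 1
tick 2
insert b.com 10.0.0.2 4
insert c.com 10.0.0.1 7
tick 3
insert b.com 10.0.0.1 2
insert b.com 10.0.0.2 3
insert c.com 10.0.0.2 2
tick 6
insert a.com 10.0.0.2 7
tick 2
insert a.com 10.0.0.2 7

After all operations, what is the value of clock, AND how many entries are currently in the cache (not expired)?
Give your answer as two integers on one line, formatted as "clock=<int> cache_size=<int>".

Op 1: insert a.com -> 10.0.0.2 (expiry=0+7=7). clock=0
Op 2: insert a.com -> 10.0.0.2 (expiry=0+7=7). clock=0
Op 3: insert c.com -> 10.0.0.2 (expiry=0+7=7). clock=0
Op 4: insert a.com -> 10.0.0.2 (expiry=0+6=6). clock=0
Op 5: insert a.com -> 10.0.0.2 (expiry=0+4=4). clock=0
Op 6: tick 5 -> clock=5. purged={a.com}
Op 7: tick 4 -> clock=9. purged={c.com}
Op 8: insert b.com -> 10.0.0.2 (expiry=9+1=10). clock=9
Op 9: tick 2 -> clock=11. purged={b.com}
Op 10: insert b.com -> 10.0.0.2 (expiry=11+4=15). clock=11
Op 11: insert c.com -> 10.0.0.1 (expiry=11+7=18). clock=11
Op 12: tick 3 -> clock=14.
Op 13: insert b.com -> 10.0.0.1 (expiry=14+2=16). clock=14
Op 14: insert b.com -> 10.0.0.2 (expiry=14+3=17). clock=14
Op 15: insert c.com -> 10.0.0.2 (expiry=14+2=16). clock=14
Op 16: tick 6 -> clock=20. purged={b.com,c.com}
Op 17: insert a.com -> 10.0.0.2 (expiry=20+7=27). clock=20
Op 18: tick 2 -> clock=22.
Op 19: insert a.com -> 10.0.0.2 (expiry=22+7=29). clock=22
Final clock = 22
Final cache (unexpired): {a.com} -> size=1

Answer: clock=22 cache_size=1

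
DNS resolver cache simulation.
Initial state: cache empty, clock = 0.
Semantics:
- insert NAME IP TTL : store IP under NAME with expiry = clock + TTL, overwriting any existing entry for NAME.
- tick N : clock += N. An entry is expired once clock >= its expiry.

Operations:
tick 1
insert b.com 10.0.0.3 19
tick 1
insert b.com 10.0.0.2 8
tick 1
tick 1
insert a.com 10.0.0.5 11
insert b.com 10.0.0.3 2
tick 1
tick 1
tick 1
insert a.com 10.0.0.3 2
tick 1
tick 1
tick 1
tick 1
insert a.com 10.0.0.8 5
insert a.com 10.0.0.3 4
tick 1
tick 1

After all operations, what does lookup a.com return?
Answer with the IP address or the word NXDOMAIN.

Op 1: tick 1 -> clock=1.
Op 2: insert b.com -> 10.0.0.3 (expiry=1+19=20). clock=1
Op 3: tick 1 -> clock=2.
Op 4: insert b.com -> 10.0.0.2 (expiry=2+8=10). clock=2
Op 5: tick 1 -> clock=3.
Op 6: tick 1 -> clock=4.
Op 7: insert a.com -> 10.0.0.5 (expiry=4+11=15). clock=4
Op 8: insert b.com -> 10.0.0.3 (expiry=4+2=6). clock=4
Op 9: tick 1 -> clock=5.
Op 10: tick 1 -> clock=6. purged={b.com}
Op 11: tick 1 -> clock=7.
Op 12: insert a.com -> 10.0.0.3 (expiry=7+2=9). clock=7
Op 13: tick 1 -> clock=8.
Op 14: tick 1 -> clock=9. purged={a.com}
Op 15: tick 1 -> clock=10.
Op 16: tick 1 -> clock=11.
Op 17: insert a.com -> 10.0.0.8 (expiry=11+5=16). clock=11
Op 18: insert a.com -> 10.0.0.3 (expiry=11+4=15). clock=11
Op 19: tick 1 -> clock=12.
Op 20: tick 1 -> clock=13.
lookup a.com: present, ip=10.0.0.3 expiry=15 > clock=13

Answer: 10.0.0.3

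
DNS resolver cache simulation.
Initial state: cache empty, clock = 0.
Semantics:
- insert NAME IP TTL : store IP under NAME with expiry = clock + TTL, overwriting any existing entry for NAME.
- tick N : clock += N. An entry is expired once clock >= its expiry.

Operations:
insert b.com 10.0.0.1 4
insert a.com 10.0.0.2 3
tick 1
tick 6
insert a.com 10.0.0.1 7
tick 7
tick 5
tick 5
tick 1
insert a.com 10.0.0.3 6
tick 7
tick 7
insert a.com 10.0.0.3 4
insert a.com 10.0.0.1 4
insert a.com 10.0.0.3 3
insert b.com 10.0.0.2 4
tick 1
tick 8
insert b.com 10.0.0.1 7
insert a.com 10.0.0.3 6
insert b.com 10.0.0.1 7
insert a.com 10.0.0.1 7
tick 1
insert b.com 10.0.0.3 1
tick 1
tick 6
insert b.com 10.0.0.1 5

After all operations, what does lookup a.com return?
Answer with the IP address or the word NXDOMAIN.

Answer: NXDOMAIN

Derivation:
Op 1: insert b.com -> 10.0.0.1 (expiry=0+4=4). clock=0
Op 2: insert a.com -> 10.0.0.2 (expiry=0+3=3). clock=0
Op 3: tick 1 -> clock=1.
Op 4: tick 6 -> clock=7. purged={a.com,b.com}
Op 5: insert a.com -> 10.0.0.1 (expiry=7+7=14). clock=7
Op 6: tick 7 -> clock=14. purged={a.com}
Op 7: tick 5 -> clock=19.
Op 8: tick 5 -> clock=24.
Op 9: tick 1 -> clock=25.
Op 10: insert a.com -> 10.0.0.3 (expiry=25+6=31). clock=25
Op 11: tick 7 -> clock=32. purged={a.com}
Op 12: tick 7 -> clock=39.
Op 13: insert a.com -> 10.0.0.3 (expiry=39+4=43). clock=39
Op 14: insert a.com -> 10.0.0.1 (expiry=39+4=43). clock=39
Op 15: insert a.com -> 10.0.0.3 (expiry=39+3=42). clock=39
Op 16: insert b.com -> 10.0.0.2 (expiry=39+4=43). clock=39
Op 17: tick 1 -> clock=40.
Op 18: tick 8 -> clock=48. purged={a.com,b.com}
Op 19: insert b.com -> 10.0.0.1 (expiry=48+7=55). clock=48
Op 20: insert a.com -> 10.0.0.3 (expiry=48+6=54). clock=48
Op 21: insert b.com -> 10.0.0.1 (expiry=48+7=55). clock=48
Op 22: insert a.com -> 10.0.0.1 (expiry=48+7=55). clock=48
Op 23: tick 1 -> clock=49.
Op 24: insert b.com -> 10.0.0.3 (expiry=49+1=50). clock=49
Op 25: tick 1 -> clock=50. purged={b.com}
Op 26: tick 6 -> clock=56. purged={a.com}
Op 27: insert b.com -> 10.0.0.1 (expiry=56+5=61). clock=56
lookup a.com: not in cache (expired or never inserted)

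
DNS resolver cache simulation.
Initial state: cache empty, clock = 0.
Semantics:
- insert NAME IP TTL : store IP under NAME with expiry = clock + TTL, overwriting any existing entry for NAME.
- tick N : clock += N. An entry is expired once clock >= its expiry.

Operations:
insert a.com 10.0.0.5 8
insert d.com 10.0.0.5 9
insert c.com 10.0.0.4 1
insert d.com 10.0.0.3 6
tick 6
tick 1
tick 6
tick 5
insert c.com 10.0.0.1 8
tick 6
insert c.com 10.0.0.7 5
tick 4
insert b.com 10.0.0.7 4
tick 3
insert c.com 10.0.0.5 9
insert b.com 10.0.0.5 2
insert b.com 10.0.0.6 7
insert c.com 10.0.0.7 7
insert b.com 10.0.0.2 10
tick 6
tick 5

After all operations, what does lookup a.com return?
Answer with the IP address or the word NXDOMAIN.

Answer: NXDOMAIN

Derivation:
Op 1: insert a.com -> 10.0.0.5 (expiry=0+8=8). clock=0
Op 2: insert d.com -> 10.0.0.5 (expiry=0+9=9). clock=0
Op 3: insert c.com -> 10.0.0.4 (expiry=0+1=1). clock=0
Op 4: insert d.com -> 10.0.0.3 (expiry=0+6=6). clock=0
Op 5: tick 6 -> clock=6. purged={c.com,d.com}
Op 6: tick 1 -> clock=7.
Op 7: tick 6 -> clock=13. purged={a.com}
Op 8: tick 5 -> clock=18.
Op 9: insert c.com -> 10.0.0.1 (expiry=18+8=26). clock=18
Op 10: tick 6 -> clock=24.
Op 11: insert c.com -> 10.0.0.7 (expiry=24+5=29). clock=24
Op 12: tick 4 -> clock=28.
Op 13: insert b.com -> 10.0.0.7 (expiry=28+4=32). clock=28
Op 14: tick 3 -> clock=31. purged={c.com}
Op 15: insert c.com -> 10.0.0.5 (expiry=31+9=40). clock=31
Op 16: insert b.com -> 10.0.0.5 (expiry=31+2=33). clock=31
Op 17: insert b.com -> 10.0.0.6 (expiry=31+7=38). clock=31
Op 18: insert c.com -> 10.0.0.7 (expiry=31+7=38). clock=31
Op 19: insert b.com -> 10.0.0.2 (expiry=31+10=41). clock=31
Op 20: tick 6 -> clock=37.
Op 21: tick 5 -> clock=42. purged={b.com,c.com}
lookup a.com: not in cache (expired or never inserted)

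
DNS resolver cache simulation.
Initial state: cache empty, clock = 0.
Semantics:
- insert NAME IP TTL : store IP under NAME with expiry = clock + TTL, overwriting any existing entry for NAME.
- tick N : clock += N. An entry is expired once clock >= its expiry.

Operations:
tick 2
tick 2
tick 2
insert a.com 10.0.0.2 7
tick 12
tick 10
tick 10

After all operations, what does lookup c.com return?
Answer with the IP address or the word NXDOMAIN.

Answer: NXDOMAIN

Derivation:
Op 1: tick 2 -> clock=2.
Op 2: tick 2 -> clock=4.
Op 3: tick 2 -> clock=6.
Op 4: insert a.com -> 10.0.0.2 (expiry=6+7=13). clock=6
Op 5: tick 12 -> clock=18. purged={a.com}
Op 6: tick 10 -> clock=28.
Op 7: tick 10 -> clock=38.
lookup c.com: not in cache (expired or never inserted)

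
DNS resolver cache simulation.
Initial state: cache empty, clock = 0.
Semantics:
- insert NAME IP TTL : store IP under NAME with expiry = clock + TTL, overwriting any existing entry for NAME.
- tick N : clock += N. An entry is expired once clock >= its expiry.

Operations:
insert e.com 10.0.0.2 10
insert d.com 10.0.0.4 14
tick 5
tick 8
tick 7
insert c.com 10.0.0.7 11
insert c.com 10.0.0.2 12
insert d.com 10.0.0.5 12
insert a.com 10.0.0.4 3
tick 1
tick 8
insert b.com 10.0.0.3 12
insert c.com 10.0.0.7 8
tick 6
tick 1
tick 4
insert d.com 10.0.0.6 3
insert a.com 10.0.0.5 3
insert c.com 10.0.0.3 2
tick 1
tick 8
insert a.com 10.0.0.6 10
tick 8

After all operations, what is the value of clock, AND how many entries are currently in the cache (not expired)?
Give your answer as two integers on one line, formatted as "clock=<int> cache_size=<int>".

Op 1: insert e.com -> 10.0.0.2 (expiry=0+10=10). clock=0
Op 2: insert d.com -> 10.0.0.4 (expiry=0+14=14). clock=0
Op 3: tick 5 -> clock=5.
Op 4: tick 8 -> clock=13. purged={e.com}
Op 5: tick 7 -> clock=20. purged={d.com}
Op 6: insert c.com -> 10.0.0.7 (expiry=20+11=31). clock=20
Op 7: insert c.com -> 10.0.0.2 (expiry=20+12=32). clock=20
Op 8: insert d.com -> 10.0.0.5 (expiry=20+12=32). clock=20
Op 9: insert a.com -> 10.0.0.4 (expiry=20+3=23). clock=20
Op 10: tick 1 -> clock=21.
Op 11: tick 8 -> clock=29. purged={a.com}
Op 12: insert b.com -> 10.0.0.3 (expiry=29+12=41). clock=29
Op 13: insert c.com -> 10.0.0.7 (expiry=29+8=37). clock=29
Op 14: tick 6 -> clock=35. purged={d.com}
Op 15: tick 1 -> clock=36.
Op 16: tick 4 -> clock=40. purged={c.com}
Op 17: insert d.com -> 10.0.0.6 (expiry=40+3=43). clock=40
Op 18: insert a.com -> 10.0.0.5 (expiry=40+3=43). clock=40
Op 19: insert c.com -> 10.0.0.3 (expiry=40+2=42). clock=40
Op 20: tick 1 -> clock=41. purged={b.com}
Op 21: tick 8 -> clock=49. purged={a.com,c.com,d.com}
Op 22: insert a.com -> 10.0.0.6 (expiry=49+10=59). clock=49
Op 23: tick 8 -> clock=57.
Final clock = 57
Final cache (unexpired): {a.com} -> size=1

Answer: clock=57 cache_size=1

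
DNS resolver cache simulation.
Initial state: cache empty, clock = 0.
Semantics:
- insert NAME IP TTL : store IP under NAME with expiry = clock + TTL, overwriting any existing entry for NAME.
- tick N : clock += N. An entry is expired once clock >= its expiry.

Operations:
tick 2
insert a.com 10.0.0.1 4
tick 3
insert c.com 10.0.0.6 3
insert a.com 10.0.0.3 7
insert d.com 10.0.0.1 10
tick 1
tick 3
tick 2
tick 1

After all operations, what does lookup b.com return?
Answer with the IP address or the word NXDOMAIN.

Op 1: tick 2 -> clock=2.
Op 2: insert a.com -> 10.0.0.1 (expiry=2+4=6). clock=2
Op 3: tick 3 -> clock=5.
Op 4: insert c.com -> 10.0.0.6 (expiry=5+3=8). clock=5
Op 5: insert a.com -> 10.0.0.3 (expiry=5+7=12). clock=5
Op 6: insert d.com -> 10.0.0.1 (expiry=5+10=15). clock=5
Op 7: tick 1 -> clock=6.
Op 8: tick 3 -> clock=9. purged={c.com}
Op 9: tick 2 -> clock=11.
Op 10: tick 1 -> clock=12. purged={a.com}
lookup b.com: not in cache (expired or never inserted)

Answer: NXDOMAIN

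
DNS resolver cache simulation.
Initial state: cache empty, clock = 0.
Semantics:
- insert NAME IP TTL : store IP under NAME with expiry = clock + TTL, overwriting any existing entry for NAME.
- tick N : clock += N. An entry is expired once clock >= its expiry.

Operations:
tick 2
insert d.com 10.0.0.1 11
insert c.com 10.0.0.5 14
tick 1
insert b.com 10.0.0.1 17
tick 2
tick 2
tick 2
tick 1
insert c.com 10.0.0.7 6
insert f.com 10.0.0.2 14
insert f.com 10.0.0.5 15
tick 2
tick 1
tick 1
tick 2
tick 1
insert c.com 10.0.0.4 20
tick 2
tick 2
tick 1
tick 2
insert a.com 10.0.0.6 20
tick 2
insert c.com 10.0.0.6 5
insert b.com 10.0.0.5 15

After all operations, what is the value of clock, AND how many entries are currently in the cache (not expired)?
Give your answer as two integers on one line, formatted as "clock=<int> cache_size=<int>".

Op 1: tick 2 -> clock=2.
Op 2: insert d.com -> 10.0.0.1 (expiry=2+11=13). clock=2
Op 3: insert c.com -> 10.0.0.5 (expiry=2+14=16). clock=2
Op 4: tick 1 -> clock=3.
Op 5: insert b.com -> 10.0.0.1 (expiry=3+17=20). clock=3
Op 6: tick 2 -> clock=5.
Op 7: tick 2 -> clock=7.
Op 8: tick 2 -> clock=9.
Op 9: tick 1 -> clock=10.
Op 10: insert c.com -> 10.0.0.7 (expiry=10+6=16). clock=10
Op 11: insert f.com -> 10.0.0.2 (expiry=10+14=24). clock=10
Op 12: insert f.com -> 10.0.0.5 (expiry=10+15=25). clock=10
Op 13: tick 2 -> clock=12.
Op 14: tick 1 -> clock=13. purged={d.com}
Op 15: tick 1 -> clock=14.
Op 16: tick 2 -> clock=16. purged={c.com}
Op 17: tick 1 -> clock=17.
Op 18: insert c.com -> 10.0.0.4 (expiry=17+20=37). clock=17
Op 19: tick 2 -> clock=19.
Op 20: tick 2 -> clock=21. purged={b.com}
Op 21: tick 1 -> clock=22.
Op 22: tick 2 -> clock=24.
Op 23: insert a.com -> 10.0.0.6 (expiry=24+20=44). clock=24
Op 24: tick 2 -> clock=26. purged={f.com}
Op 25: insert c.com -> 10.0.0.6 (expiry=26+5=31). clock=26
Op 26: insert b.com -> 10.0.0.5 (expiry=26+15=41). clock=26
Final clock = 26
Final cache (unexpired): {a.com,b.com,c.com} -> size=3

Answer: clock=26 cache_size=3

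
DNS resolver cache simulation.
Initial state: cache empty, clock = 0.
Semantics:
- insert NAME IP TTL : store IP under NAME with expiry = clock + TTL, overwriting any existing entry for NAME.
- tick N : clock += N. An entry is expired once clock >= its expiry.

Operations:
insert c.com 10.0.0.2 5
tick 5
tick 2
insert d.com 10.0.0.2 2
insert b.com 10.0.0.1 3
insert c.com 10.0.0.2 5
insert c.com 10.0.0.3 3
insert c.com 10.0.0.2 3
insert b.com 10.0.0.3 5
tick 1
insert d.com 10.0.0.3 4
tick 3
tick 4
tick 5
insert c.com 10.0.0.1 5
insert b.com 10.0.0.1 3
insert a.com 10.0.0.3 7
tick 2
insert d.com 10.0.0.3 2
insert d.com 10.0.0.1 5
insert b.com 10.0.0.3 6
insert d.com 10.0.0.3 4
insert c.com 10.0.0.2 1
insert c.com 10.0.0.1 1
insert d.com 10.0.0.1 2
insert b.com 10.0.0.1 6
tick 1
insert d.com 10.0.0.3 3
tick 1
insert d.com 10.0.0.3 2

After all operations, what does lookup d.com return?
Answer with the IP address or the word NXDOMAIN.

Answer: 10.0.0.3

Derivation:
Op 1: insert c.com -> 10.0.0.2 (expiry=0+5=5). clock=0
Op 2: tick 5 -> clock=5. purged={c.com}
Op 3: tick 2 -> clock=7.
Op 4: insert d.com -> 10.0.0.2 (expiry=7+2=9). clock=7
Op 5: insert b.com -> 10.0.0.1 (expiry=7+3=10). clock=7
Op 6: insert c.com -> 10.0.0.2 (expiry=7+5=12). clock=7
Op 7: insert c.com -> 10.0.0.3 (expiry=7+3=10). clock=7
Op 8: insert c.com -> 10.0.0.2 (expiry=7+3=10). clock=7
Op 9: insert b.com -> 10.0.0.3 (expiry=7+5=12). clock=7
Op 10: tick 1 -> clock=8.
Op 11: insert d.com -> 10.0.0.3 (expiry=8+4=12). clock=8
Op 12: tick 3 -> clock=11. purged={c.com}
Op 13: tick 4 -> clock=15. purged={b.com,d.com}
Op 14: tick 5 -> clock=20.
Op 15: insert c.com -> 10.0.0.1 (expiry=20+5=25). clock=20
Op 16: insert b.com -> 10.0.0.1 (expiry=20+3=23). clock=20
Op 17: insert a.com -> 10.0.0.3 (expiry=20+7=27). clock=20
Op 18: tick 2 -> clock=22.
Op 19: insert d.com -> 10.0.0.3 (expiry=22+2=24). clock=22
Op 20: insert d.com -> 10.0.0.1 (expiry=22+5=27). clock=22
Op 21: insert b.com -> 10.0.0.3 (expiry=22+6=28). clock=22
Op 22: insert d.com -> 10.0.0.3 (expiry=22+4=26). clock=22
Op 23: insert c.com -> 10.0.0.2 (expiry=22+1=23). clock=22
Op 24: insert c.com -> 10.0.0.1 (expiry=22+1=23). clock=22
Op 25: insert d.com -> 10.0.0.1 (expiry=22+2=24). clock=22
Op 26: insert b.com -> 10.0.0.1 (expiry=22+6=28). clock=22
Op 27: tick 1 -> clock=23. purged={c.com}
Op 28: insert d.com -> 10.0.0.3 (expiry=23+3=26). clock=23
Op 29: tick 1 -> clock=24.
Op 30: insert d.com -> 10.0.0.3 (expiry=24+2=26). clock=24
lookup d.com: present, ip=10.0.0.3 expiry=26 > clock=24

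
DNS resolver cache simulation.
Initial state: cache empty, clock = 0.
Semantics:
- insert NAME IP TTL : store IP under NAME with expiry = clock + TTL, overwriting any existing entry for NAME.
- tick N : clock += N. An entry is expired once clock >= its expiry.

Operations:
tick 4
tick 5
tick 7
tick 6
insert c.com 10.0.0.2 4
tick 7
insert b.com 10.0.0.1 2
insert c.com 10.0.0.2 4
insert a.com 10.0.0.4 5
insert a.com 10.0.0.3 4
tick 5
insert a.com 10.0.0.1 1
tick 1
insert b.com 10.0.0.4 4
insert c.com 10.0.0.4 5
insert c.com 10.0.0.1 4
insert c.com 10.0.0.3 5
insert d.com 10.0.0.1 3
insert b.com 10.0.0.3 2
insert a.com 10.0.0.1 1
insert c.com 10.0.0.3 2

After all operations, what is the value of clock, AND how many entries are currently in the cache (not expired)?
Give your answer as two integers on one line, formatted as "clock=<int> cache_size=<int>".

Answer: clock=35 cache_size=4

Derivation:
Op 1: tick 4 -> clock=4.
Op 2: tick 5 -> clock=9.
Op 3: tick 7 -> clock=16.
Op 4: tick 6 -> clock=22.
Op 5: insert c.com -> 10.0.0.2 (expiry=22+4=26). clock=22
Op 6: tick 7 -> clock=29. purged={c.com}
Op 7: insert b.com -> 10.0.0.1 (expiry=29+2=31). clock=29
Op 8: insert c.com -> 10.0.0.2 (expiry=29+4=33). clock=29
Op 9: insert a.com -> 10.0.0.4 (expiry=29+5=34). clock=29
Op 10: insert a.com -> 10.0.0.3 (expiry=29+4=33). clock=29
Op 11: tick 5 -> clock=34. purged={a.com,b.com,c.com}
Op 12: insert a.com -> 10.0.0.1 (expiry=34+1=35). clock=34
Op 13: tick 1 -> clock=35. purged={a.com}
Op 14: insert b.com -> 10.0.0.4 (expiry=35+4=39). clock=35
Op 15: insert c.com -> 10.0.0.4 (expiry=35+5=40). clock=35
Op 16: insert c.com -> 10.0.0.1 (expiry=35+4=39). clock=35
Op 17: insert c.com -> 10.0.0.3 (expiry=35+5=40). clock=35
Op 18: insert d.com -> 10.0.0.1 (expiry=35+3=38). clock=35
Op 19: insert b.com -> 10.0.0.3 (expiry=35+2=37). clock=35
Op 20: insert a.com -> 10.0.0.1 (expiry=35+1=36). clock=35
Op 21: insert c.com -> 10.0.0.3 (expiry=35+2=37). clock=35
Final clock = 35
Final cache (unexpired): {a.com,b.com,c.com,d.com} -> size=4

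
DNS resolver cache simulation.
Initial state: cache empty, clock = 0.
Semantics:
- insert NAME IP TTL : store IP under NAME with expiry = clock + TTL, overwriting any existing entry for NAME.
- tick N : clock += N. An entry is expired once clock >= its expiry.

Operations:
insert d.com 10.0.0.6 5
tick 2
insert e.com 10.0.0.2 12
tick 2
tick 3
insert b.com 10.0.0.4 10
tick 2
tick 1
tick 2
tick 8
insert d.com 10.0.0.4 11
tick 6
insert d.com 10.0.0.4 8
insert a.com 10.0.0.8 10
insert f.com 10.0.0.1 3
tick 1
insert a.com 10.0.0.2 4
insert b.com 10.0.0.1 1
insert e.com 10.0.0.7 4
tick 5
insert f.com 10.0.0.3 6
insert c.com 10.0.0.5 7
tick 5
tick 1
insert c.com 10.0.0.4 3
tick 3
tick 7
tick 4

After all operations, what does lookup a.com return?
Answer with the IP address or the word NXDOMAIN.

Answer: NXDOMAIN

Derivation:
Op 1: insert d.com -> 10.0.0.6 (expiry=0+5=5). clock=0
Op 2: tick 2 -> clock=2.
Op 3: insert e.com -> 10.0.0.2 (expiry=2+12=14). clock=2
Op 4: tick 2 -> clock=4.
Op 5: tick 3 -> clock=7. purged={d.com}
Op 6: insert b.com -> 10.0.0.4 (expiry=7+10=17). clock=7
Op 7: tick 2 -> clock=9.
Op 8: tick 1 -> clock=10.
Op 9: tick 2 -> clock=12.
Op 10: tick 8 -> clock=20. purged={b.com,e.com}
Op 11: insert d.com -> 10.0.0.4 (expiry=20+11=31). clock=20
Op 12: tick 6 -> clock=26.
Op 13: insert d.com -> 10.0.0.4 (expiry=26+8=34). clock=26
Op 14: insert a.com -> 10.0.0.8 (expiry=26+10=36). clock=26
Op 15: insert f.com -> 10.0.0.1 (expiry=26+3=29). clock=26
Op 16: tick 1 -> clock=27.
Op 17: insert a.com -> 10.0.0.2 (expiry=27+4=31). clock=27
Op 18: insert b.com -> 10.0.0.1 (expiry=27+1=28). clock=27
Op 19: insert e.com -> 10.0.0.7 (expiry=27+4=31). clock=27
Op 20: tick 5 -> clock=32. purged={a.com,b.com,e.com,f.com}
Op 21: insert f.com -> 10.0.0.3 (expiry=32+6=38). clock=32
Op 22: insert c.com -> 10.0.0.5 (expiry=32+7=39). clock=32
Op 23: tick 5 -> clock=37. purged={d.com}
Op 24: tick 1 -> clock=38. purged={f.com}
Op 25: insert c.com -> 10.0.0.4 (expiry=38+3=41). clock=38
Op 26: tick 3 -> clock=41. purged={c.com}
Op 27: tick 7 -> clock=48.
Op 28: tick 4 -> clock=52.
lookup a.com: not in cache (expired or never inserted)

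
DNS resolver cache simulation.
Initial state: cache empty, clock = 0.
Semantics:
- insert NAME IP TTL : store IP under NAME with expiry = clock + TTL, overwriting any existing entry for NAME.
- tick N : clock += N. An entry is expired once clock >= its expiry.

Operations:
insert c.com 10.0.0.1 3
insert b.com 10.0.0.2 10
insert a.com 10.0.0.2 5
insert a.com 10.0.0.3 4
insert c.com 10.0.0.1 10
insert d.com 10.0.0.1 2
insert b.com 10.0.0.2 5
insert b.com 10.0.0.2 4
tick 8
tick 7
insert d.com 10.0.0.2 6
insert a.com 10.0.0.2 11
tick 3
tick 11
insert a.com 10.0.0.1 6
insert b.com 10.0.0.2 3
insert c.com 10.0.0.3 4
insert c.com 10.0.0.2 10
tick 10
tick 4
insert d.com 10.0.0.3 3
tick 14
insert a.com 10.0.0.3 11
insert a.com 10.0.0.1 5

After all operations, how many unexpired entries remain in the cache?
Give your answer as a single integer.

Answer: 1

Derivation:
Op 1: insert c.com -> 10.0.0.1 (expiry=0+3=3). clock=0
Op 2: insert b.com -> 10.0.0.2 (expiry=0+10=10). clock=0
Op 3: insert a.com -> 10.0.0.2 (expiry=0+5=5). clock=0
Op 4: insert a.com -> 10.0.0.3 (expiry=0+4=4). clock=0
Op 5: insert c.com -> 10.0.0.1 (expiry=0+10=10). clock=0
Op 6: insert d.com -> 10.0.0.1 (expiry=0+2=2). clock=0
Op 7: insert b.com -> 10.0.0.2 (expiry=0+5=5). clock=0
Op 8: insert b.com -> 10.0.0.2 (expiry=0+4=4). clock=0
Op 9: tick 8 -> clock=8. purged={a.com,b.com,d.com}
Op 10: tick 7 -> clock=15. purged={c.com}
Op 11: insert d.com -> 10.0.0.2 (expiry=15+6=21). clock=15
Op 12: insert a.com -> 10.0.0.2 (expiry=15+11=26). clock=15
Op 13: tick 3 -> clock=18.
Op 14: tick 11 -> clock=29. purged={a.com,d.com}
Op 15: insert a.com -> 10.0.0.1 (expiry=29+6=35). clock=29
Op 16: insert b.com -> 10.0.0.2 (expiry=29+3=32). clock=29
Op 17: insert c.com -> 10.0.0.3 (expiry=29+4=33). clock=29
Op 18: insert c.com -> 10.0.0.2 (expiry=29+10=39). clock=29
Op 19: tick 10 -> clock=39. purged={a.com,b.com,c.com}
Op 20: tick 4 -> clock=43.
Op 21: insert d.com -> 10.0.0.3 (expiry=43+3=46). clock=43
Op 22: tick 14 -> clock=57. purged={d.com}
Op 23: insert a.com -> 10.0.0.3 (expiry=57+11=68). clock=57
Op 24: insert a.com -> 10.0.0.1 (expiry=57+5=62). clock=57
Final cache (unexpired): {a.com} -> size=1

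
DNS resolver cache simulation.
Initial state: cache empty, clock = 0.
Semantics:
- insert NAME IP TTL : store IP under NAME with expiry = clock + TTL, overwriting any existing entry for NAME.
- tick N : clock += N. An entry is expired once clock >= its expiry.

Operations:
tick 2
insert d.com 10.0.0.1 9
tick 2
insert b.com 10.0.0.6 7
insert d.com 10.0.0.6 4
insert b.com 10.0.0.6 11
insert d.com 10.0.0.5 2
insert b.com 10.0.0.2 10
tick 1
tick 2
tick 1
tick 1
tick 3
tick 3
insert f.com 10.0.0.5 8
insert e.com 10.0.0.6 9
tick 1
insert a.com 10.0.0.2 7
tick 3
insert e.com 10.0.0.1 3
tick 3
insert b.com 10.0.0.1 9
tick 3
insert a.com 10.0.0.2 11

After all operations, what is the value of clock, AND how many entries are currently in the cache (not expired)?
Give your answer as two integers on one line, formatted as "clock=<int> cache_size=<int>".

Op 1: tick 2 -> clock=2.
Op 2: insert d.com -> 10.0.0.1 (expiry=2+9=11). clock=2
Op 3: tick 2 -> clock=4.
Op 4: insert b.com -> 10.0.0.6 (expiry=4+7=11). clock=4
Op 5: insert d.com -> 10.0.0.6 (expiry=4+4=8). clock=4
Op 6: insert b.com -> 10.0.0.6 (expiry=4+11=15). clock=4
Op 7: insert d.com -> 10.0.0.5 (expiry=4+2=6). clock=4
Op 8: insert b.com -> 10.0.0.2 (expiry=4+10=14). clock=4
Op 9: tick 1 -> clock=5.
Op 10: tick 2 -> clock=7. purged={d.com}
Op 11: tick 1 -> clock=8.
Op 12: tick 1 -> clock=9.
Op 13: tick 3 -> clock=12.
Op 14: tick 3 -> clock=15. purged={b.com}
Op 15: insert f.com -> 10.0.0.5 (expiry=15+8=23). clock=15
Op 16: insert e.com -> 10.0.0.6 (expiry=15+9=24). clock=15
Op 17: tick 1 -> clock=16.
Op 18: insert a.com -> 10.0.0.2 (expiry=16+7=23). clock=16
Op 19: tick 3 -> clock=19.
Op 20: insert e.com -> 10.0.0.1 (expiry=19+3=22). clock=19
Op 21: tick 3 -> clock=22. purged={e.com}
Op 22: insert b.com -> 10.0.0.1 (expiry=22+9=31). clock=22
Op 23: tick 3 -> clock=25. purged={a.com,f.com}
Op 24: insert a.com -> 10.0.0.2 (expiry=25+11=36). clock=25
Final clock = 25
Final cache (unexpired): {a.com,b.com} -> size=2

Answer: clock=25 cache_size=2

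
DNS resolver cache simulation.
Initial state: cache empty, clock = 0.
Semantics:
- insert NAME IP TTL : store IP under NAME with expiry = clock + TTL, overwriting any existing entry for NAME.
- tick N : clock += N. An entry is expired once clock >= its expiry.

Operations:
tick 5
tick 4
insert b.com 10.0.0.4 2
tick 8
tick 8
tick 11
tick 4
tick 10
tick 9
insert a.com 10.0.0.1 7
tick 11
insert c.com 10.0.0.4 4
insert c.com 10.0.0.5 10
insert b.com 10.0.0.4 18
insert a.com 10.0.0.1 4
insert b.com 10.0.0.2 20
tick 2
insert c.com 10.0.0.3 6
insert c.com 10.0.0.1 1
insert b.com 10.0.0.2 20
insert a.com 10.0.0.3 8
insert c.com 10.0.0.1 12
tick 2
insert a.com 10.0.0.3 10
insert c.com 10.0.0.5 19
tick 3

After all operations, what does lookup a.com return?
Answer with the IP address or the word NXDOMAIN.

Op 1: tick 5 -> clock=5.
Op 2: tick 4 -> clock=9.
Op 3: insert b.com -> 10.0.0.4 (expiry=9+2=11). clock=9
Op 4: tick 8 -> clock=17. purged={b.com}
Op 5: tick 8 -> clock=25.
Op 6: tick 11 -> clock=36.
Op 7: tick 4 -> clock=40.
Op 8: tick 10 -> clock=50.
Op 9: tick 9 -> clock=59.
Op 10: insert a.com -> 10.0.0.1 (expiry=59+7=66). clock=59
Op 11: tick 11 -> clock=70. purged={a.com}
Op 12: insert c.com -> 10.0.0.4 (expiry=70+4=74). clock=70
Op 13: insert c.com -> 10.0.0.5 (expiry=70+10=80). clock=70
Op 14: insert b.com -> 10.0.0.4 (expiry=70+18=88). clock=70
Op 15: insert a.com -> 10.0.0.1 (expiry=70+4=74). clock=70
Op 16: insert b.com -> 10.0.0.2 (expiry=70+20=90). clock=70
Op 17: tick 2 -> clock=72.
Op 18: insert c.com -> 10.0.0.3 (expiry=72+6=78). clock=72
Op 19: insert c.com -> 10.0.0.1 (expiry=72+1=73). clock=72
Op 20: insert b.com -> 10.0.0.2 (expiry=72+20=92). clock=72
Op 21: insert a.com -> 10.0.0.3 (expiry=72+8=80). clock=72
Op 22: insert c.com -> 10.0.0.1 (expiry=72+12=84). clock=72
Op 23: tick 2 -> clock=74.
Op 24: insert a.com -> 10.0.0.3 (expiry=74+10=84). clock=74
Op 25: insert c.com -> 10.0.0.5 (expiry=74+19=93). clock=74
Op 26: tick 3 -> clock=77.
lookup a.com: present, ip=10.0.0.3 expiry=84 > clock=77

Answer: 10.0.0.3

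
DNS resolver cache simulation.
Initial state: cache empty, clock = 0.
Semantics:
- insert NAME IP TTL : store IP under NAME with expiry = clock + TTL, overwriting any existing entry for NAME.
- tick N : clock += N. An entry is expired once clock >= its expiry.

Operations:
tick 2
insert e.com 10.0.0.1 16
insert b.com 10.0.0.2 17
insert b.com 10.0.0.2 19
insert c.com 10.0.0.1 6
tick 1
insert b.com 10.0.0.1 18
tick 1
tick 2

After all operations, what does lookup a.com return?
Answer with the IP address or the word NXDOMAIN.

Answer: NXDOMAIN

Derivation:
Op 1: tick 2 -> clock=2.
Op 2: insert e.com -> 10.0.0.1 (expiry=2+16=18). clock=2
Op 3: insert b.com -> 10.0.0.2 (expiry=2+17=19). clock=2
Op 4: insert b.com -> 10.0.0.2 (expiry=2+19=21). clock=2
Op 5: insert c.com -> 10.0.0.1 (expiry=2+6=8). clock=2
Op 6: tick 1 -> clock=3.
Op 7: insert b.com -> 10.0.0.1 (expiry=3+18=21). clock=3
Op 8: tick 1 -> clock=4.
Op 9: tick 2 -> clock=6.
lookup a.com: not in cache (expired or never inserted)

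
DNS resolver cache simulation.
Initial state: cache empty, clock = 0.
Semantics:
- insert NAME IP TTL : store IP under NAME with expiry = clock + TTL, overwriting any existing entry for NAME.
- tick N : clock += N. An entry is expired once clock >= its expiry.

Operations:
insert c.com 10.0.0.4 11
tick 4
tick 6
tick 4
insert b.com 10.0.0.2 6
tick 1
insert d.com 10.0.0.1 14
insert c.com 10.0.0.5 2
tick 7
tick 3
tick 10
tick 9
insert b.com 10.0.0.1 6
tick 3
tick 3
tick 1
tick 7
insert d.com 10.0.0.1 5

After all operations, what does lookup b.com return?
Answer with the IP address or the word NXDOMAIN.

Answer: NXDOMAIN

Derivation:
Op 1: insert c.com -> 10.0.0.4 (expiry=0+11=11). clock=0
Op 2: tick 4 -> clock=4.
Op 3: tick 6 -> clock=10.
Op 4: tick 4 -> clock=14. purged={c.com}
Op 5: insert b.com -> 10.0.0.2 (expiry=14+6=20). clock=14
Op 6: tick 1 -> clock=15.
Op 7: insert d.com -> 10.0.0.1 (expiry=15+14=29). clock=15
Op 8: insert c.com -> 10.0.0.5 (expiry=15+2=17). clock=15
Op 9: tick 7 -> clock=22. purged={b.com,c.com}
Op 10: tick 3 -> clock=25.
Op 11: tick 10 -> clock=35. purged={d.com}
Op 12: tick 9 -> clock=44.
Op 13: insert b.com -> 10.0.0.1 (expiry=44+6=50). clock=44
Op 14: tick 3 -> clock=47.
Op 15: tick 3 -> clock=50. purged={b.com}
Op 16: tick 1 -> clock=51.
Op 17: tick 7 -> clock=58.
Op 18: insert d.com -> 10.0.0.1 (expiry=58+5=63). clock=58
lookup b.com: not in cache (expired or never inserted)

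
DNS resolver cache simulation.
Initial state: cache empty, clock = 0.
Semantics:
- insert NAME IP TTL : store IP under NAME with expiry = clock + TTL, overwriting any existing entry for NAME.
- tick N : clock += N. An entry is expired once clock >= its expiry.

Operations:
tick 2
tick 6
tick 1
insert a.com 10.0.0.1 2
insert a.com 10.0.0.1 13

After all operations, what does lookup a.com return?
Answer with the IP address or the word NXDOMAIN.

Op 1: tick 2 -> clock=2.
Op 2: tick 6 -> clock=8.
Op 3: tick 1 -> clock=9.
Op 4: insert a.com -> 10.0.0.1 (expiry=9+2=11). clock=9
Op 5: insert a.com -> 10.0.0.1 (expiry=9+13=22). clock=9
lookup a.com: present, ip=10.0.0.1 expiry=22 > clock=9

Answer: 10.0.0.1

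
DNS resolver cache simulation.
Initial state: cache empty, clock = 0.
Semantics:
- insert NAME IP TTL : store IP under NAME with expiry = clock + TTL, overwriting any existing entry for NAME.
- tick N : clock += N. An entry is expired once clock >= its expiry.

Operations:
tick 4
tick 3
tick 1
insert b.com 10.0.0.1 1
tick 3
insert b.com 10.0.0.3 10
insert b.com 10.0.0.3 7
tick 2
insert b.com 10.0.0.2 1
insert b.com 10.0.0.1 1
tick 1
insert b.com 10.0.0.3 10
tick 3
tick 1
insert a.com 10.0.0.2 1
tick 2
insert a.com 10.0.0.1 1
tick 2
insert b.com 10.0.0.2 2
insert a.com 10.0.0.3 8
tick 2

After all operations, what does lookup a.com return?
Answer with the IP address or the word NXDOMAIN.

Op 1: tick 4 -> clock=4.
Op 2: tick 3 -> clock=7.
Op 3: tick 1 -> clock=8.
Op 4: insert b.com -> 10.0.0.1 (expiry=8+1=9). clock=8
Op 5: tick 3 -> clock=11. purged={b.com}
Op 6: insert b.com -> 10.0.0.3 (expiry=11+10=21). clock=11
Op 7: insert b.com -> 10.0.0.3 (expiry=11+7=18). clock=11
Op 8: tick 2 -> clock=13.
Op 9: insert b.com -> 10.0.0.2 (expiry=13+1=14). clock=13
Op 10: insert b.com -> 10.0.0.1 (expiry=13+1=14). clock=13
Op 11: tick 1 -> clock=14. purged={b.com}
Op 12: insert b.com -> 10.0.0.3 (expiry=14+10=24). clock=14
Op 13: tick 3 -> clock=17.
Op 14: tick 1 -> clock=18.
Op 15: insert a.com -> 10.0.0.2 (expiry=18+1=19). clock=18
Op 16: tick 2 -> clock=20. purged={a.com}
Op 17: insert a.com -> 10.0.0.1 (expiry=20+1=21). clock=20
Op 18: tick 2 -> clock=22. purged={a.com}
Op 19: insert b.com -> 10.0.0.2 (expiry=22+2=24). clock=22
Op 20: insert a.com -> 10.0.0.3 (expiry=22+8=30). clock=22
Op 21: tick 2 -> clock=24. purged={b.com}
lookup a.com: present, ip=10.0.0.3 expiry=30 > clock=24

Answer: 10.0.0.3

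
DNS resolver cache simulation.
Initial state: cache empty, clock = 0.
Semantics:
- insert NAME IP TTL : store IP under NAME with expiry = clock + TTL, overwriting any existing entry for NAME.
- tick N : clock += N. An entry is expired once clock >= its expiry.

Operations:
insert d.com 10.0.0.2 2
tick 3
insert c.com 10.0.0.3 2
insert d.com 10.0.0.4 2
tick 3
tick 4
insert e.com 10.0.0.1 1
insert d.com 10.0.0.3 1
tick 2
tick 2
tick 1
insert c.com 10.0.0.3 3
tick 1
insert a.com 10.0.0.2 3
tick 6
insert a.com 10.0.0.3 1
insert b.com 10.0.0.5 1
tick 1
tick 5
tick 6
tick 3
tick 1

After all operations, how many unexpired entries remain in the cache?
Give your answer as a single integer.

Op 1: insert d.com -> 10.0.0.2 (expiry=0+2=2). clock=0
Op 2: tick 3 -> clock=3. purged={d.com}
Op 3: insert c.com -> 10.0.0.3 (expiry=3+2=5). clock=3
Op 4: insert d.com -> 10.0.0.4 (expiry=3+2=5). clock=3
Op 5: tick 3 -> clock=6. purged={c.com,d.com}
Op 6: tick 4 -> clock=10.
Op 7: insert e.com -> 10.0.0.1 (expiry=10+1=11). clock=10
Op 8: insert d.com -> 10.0.0.3 (expiry=10+1=11). clock=10
Op 9: tick 2 -> clock=12. purged={d.com,e.com}
Op 10: tick 2 -> clock=14.
Op 11: tick 1 -> clock=15.
Op 12: insert c.com -> 10.0.0.3 (expiry=15+3=18). clock=15
Op 13: tick 1 -> clock=16.
Op 14: insert a.com -> 10.0.0.2 (expiry=16+3=19). clock=16
Op 15: tick 6 -> clock=22. purged={a.com,c.com}
Op 16: insert a.com -> 10.0.0.3 (expiry=22+1=23). clock=22
Op 17: insert b.com -> 10.0.0.5 (expiry=22+1=23). clock=22
Op 18: tick 1 -> clock=23. purged={a.com,b.com}
Op 19: tick 5 -> clock=28.
Op 20: tick 6 -> clock=34.
Op 21: tick 3 -> clock=37.
Op 22: tick 1 -> clock=38.
Final cache (unexpired): {} -> size=0

Answer: 0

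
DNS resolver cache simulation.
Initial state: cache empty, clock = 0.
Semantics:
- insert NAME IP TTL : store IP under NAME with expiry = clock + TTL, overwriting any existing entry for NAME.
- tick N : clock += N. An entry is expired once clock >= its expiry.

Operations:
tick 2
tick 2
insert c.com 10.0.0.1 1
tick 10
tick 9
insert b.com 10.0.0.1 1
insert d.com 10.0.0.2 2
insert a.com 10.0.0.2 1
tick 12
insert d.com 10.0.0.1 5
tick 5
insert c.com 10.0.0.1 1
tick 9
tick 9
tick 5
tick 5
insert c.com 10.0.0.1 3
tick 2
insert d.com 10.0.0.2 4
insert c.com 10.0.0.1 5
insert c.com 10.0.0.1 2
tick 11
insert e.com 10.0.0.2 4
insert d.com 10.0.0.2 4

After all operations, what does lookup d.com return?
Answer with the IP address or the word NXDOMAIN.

Answer: 10.0.0.2

Derivation:
Op 1: tick 2 -> clock=2.
Op 2: tick 2 -> clock=4.
Op 3: insert c.com -> 10.0.0.1 (expiry=4+1=5). clock=4
Op 4: tick 10 -> clock=14. purged={c.com}
Op 5: tick 9 -> clock=23.
Op 6: insert b.com -> 10.0.0.1 (expiry=23+1=24). clock=23
Op 7: insert d.com -> 10.0.0.2 (expiry=23+2=25). clock=23
Op 8: insert a.com -> 10.0.0.2 (expiry=23+1=24). clock=23
Op 9: tick 12 -> clock=35. purged={a.com,b.com,d.com}
Op 10: insert d.com -> 10.0.0.1 (expiry=35+5=40). clock=35
Op 11: tick 5 -> clock=40. purged={d.com}
Op 12: insert c.com -> 10.0.0.1 (expiry=40+1=41). clock=40
Op 13: tick 9 -> clock=49. purged={c.com}
Op 14: tick 9 -> clock=58.
Op 15: tick 5 -> clock=63.
Op 16: tick 5 -> clock=68.
Op 17: insert c.com -> 10.0.0.1 (expiry=68+3=71). clock=68
Op 18: tick 2 -> clock=70.
Op 19: insert d.com -> 10.0.0.2 (expiry=70+4=74). clock=70
Op 20: insert c.com -> 10.0.0.1 (expiry=70+5=75). clock=70
Op 21: insert c.com -> 10.0.0.1 (expiry=70+2=72). clock=70
Op 22: tick 11 -> clock=81. purged={c.com,d.com}
Op 23: insert e.com -> 10.0.0.2 (expiry=81+4=85). clock=81
Op 24: insert d.com -> 10.0.0.2 (expiry=81+4=85). clock=81
lookup d.com: present, ip=10.0.0.2 expiry=85 > clock=81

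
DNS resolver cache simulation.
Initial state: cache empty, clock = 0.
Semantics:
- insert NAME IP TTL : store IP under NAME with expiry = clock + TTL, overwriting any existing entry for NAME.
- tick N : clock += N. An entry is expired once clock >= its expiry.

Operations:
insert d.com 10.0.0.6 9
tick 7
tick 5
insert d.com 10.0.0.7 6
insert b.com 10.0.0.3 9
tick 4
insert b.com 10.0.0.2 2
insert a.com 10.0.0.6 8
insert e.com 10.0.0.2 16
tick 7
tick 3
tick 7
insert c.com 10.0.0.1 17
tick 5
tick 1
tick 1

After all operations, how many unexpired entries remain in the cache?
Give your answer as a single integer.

Op 1: insert d.com -> 10.0.0.6 (expiry=0+9=9). clock=0
Op 2: tick 7 -> clock=7.
Op 3: tick 5 -> clock=12. purged={d.com}
Op 4: insert d.com -> 10.0.0.7 (expiry=12+6=18). clock=12
Op 5: insert b.com -> 10.0.0.3 (expiry=12+9=21). clock=12
Op 6: tick 4 -> clock=16.
Op 7: insert b.com -> 10.0.0.2 (expiry=16+2=18). clock=16
Op 8: insert a.com -> 10.0.0.6 (expiry=16+8=24). clock=16
Op 9: insert e.com -> 10.0.0.2 (expiry=16+16=32). clock=16
Op 10: tick 7 -> clock=23. purged={b.com,d.com}
Op 11: tick 3 -> clock=26. purged={a.com}
Op 12: tick 7 -> clock=33. purged={e.com}
Op 13: insert c.com -> 10.0.0.1 (expiry=33+17=50). clock=33
Op 14: tick 5 -> clock=38.
Op 15: tick 1 -> clock=39.
Op 16: tick 1 -> clock=40.
Final cache (unexpired): {c.com} -> size=1

Answer: 1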